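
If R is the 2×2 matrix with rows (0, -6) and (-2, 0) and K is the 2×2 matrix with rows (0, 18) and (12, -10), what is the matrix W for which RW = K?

W = [[-6, 5], [0, -3]]

R is on the left of W, so left-multiply by R⁻¹: W = R⁻¹K.
R has determinant -12; R⁻¹ = [[0, -1/2], [-1/6, 0]].
W = R⁻¹K = [[0, -1/2], [-1/6, 0]] · [[0, 18], [12, -10]] = [[-6, 5], [0, -3]].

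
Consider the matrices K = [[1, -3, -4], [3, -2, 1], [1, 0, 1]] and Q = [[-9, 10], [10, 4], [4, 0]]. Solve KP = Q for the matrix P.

P = [[-1, 2], [-4, 0], [5, -2]]

K is on the left of P, so left-multiply by K⁻¹: P = K⁻¹Q.
det K = -4, so K⁻¹ = [[1/2, -3/4, 11/4], [1/2, -5/4, 13/4], [-1/2, 3/4, -7/4]].
P = K⁻¹Q = [[1/2, -3/4, 11/4], [1/2, -5/4, 13/4], [-1/2, 3/4, -7/4]] · [[-9, 10], [10, 4], [4, 0]] = [[-1, 2], [-4, 0], [5, -2]].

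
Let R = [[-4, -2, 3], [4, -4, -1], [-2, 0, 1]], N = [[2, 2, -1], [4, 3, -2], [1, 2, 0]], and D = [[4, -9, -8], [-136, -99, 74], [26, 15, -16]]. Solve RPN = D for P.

P = R⁻¹DN⁻¹ (apply R⁻¹ on the left and N⁻¹ on the right).
R has determinant -4; R⁻¹ = [[1, -1/2, -7/2], [1/2, -1/2, -2], [2, -1, -6]].
N has determinant -1; N⁻¹ = [[-4, 2, 1], [2, -1, 0], [-5, 2, 2]].
R⁻¹D = [[-19, -12, 11], [18, 15, -9], [-12, -9, 6]].
P = (R⁻¹D)N⁻¹ = [[-3, -4, 3], [3, 3, 0], [0, -3, 0]].

P = [[-3, -4, 3], [3, 3, 0], [0, -3, 0]]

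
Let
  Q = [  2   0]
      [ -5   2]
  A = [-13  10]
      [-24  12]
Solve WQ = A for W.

W = [[6, 5], [3, 6]]

Q is on the right of W, so right-multiply by Q⁻¹: W = AQ⁻¹.
Q has determinant 4; Q⁻¹ = [[1/2, 0], [5/4, 1/2]].
W = AQ⁻¹ = [[-13, 10], [-24, 12]] · [[1/2, 0], [5/4, 1/2]] = [[6, 5], [3, 6]].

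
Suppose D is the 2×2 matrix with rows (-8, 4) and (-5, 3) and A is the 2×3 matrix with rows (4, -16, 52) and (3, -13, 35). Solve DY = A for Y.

Y = [[0, -1, -4], [1, -6, 5]]

D is on the left of Y, so left-multiply by D⁻¹: Y = D⁻¹A.
D has determinant -4; D⁻¹ = [[-3/4, 1], [-5/4, 2]].
Y = D⁻¹A = [[-3/4, 1], [-5/4, 2]] · [[4, -16, 52], [3, -13, 35]] = [[0, -1, -4], [1, -6, 5]].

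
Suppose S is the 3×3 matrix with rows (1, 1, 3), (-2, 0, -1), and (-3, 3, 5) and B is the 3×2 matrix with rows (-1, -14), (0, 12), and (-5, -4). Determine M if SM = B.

M = [[-1, -5], [-6, -3], [2, -2]]

S is on the left of M, so left-multiply by S⁻¹: M = S⁻¹B.
det S = -2; the adjugate gives S⁻¹ = [[-3/2, -2, 1/2], [-13/2, -7, 5/2], [3, 3, -1]].
M = S⁻¹B = [[-3/2, -2, 1/2], [-13/2, -7, 5/2], [3, 3, -1]] · [[-1, -14], [0, 12], [-5, -4]] = [[-1, -5], [-6, -3], [2, -2]].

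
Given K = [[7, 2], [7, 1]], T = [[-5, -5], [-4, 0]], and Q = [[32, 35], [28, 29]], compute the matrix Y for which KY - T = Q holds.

KY = Q + T = [[27, 30], [24, 29]].
Since K multiplies Y on the left, Y = K⁻¹(Q + T).
K has determinant -7; K⁻¹ = [[-1/7, 2/7], [1, -1]].
Y = K⁻¹(Q + T) = [[3, 4], [3, 1]].

Y = [[3, 4], [3, 1]]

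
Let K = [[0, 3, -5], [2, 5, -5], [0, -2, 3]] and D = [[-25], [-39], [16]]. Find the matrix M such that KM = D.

M = [[-2], [-5], [2]]

Left-multiplying both sides by K⁻¹ gives M = K⁻¹D.
det K = 2; the adjugate gives K⁻¹ = [[5/2, 1/2, 5], [-3, 0, -5], [-2, 0, -3]].
M = K⁻¹D = [[5/2, 1/2, 5], [-3, 0, -5], [-2, 0, -3]] · [[-25], [-39], [16]] = [[-2], [-5], [2]].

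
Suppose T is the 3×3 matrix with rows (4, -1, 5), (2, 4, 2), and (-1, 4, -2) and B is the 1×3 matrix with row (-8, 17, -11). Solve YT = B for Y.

T is on the right of Y, so right-multiply by T⁻¹: Y = BT⁻¹.
det T = -6; the adjugate gives T⁻¹ = [[8/3, -3, 11/3], [-1/3, 1/2, -1/3], [-2, 5/2, -3]].
Y = BT⁻¹ = [[-8, 17, -11]] · [[8/3, -3, 11/3], [-1/3, 1/2, -1/3], [-2, 5/2, -3]] = [[-5, 5, -2]].

Y = [[-5, 5, -2]]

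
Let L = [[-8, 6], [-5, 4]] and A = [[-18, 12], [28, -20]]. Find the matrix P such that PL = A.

L is on the right of P, so right-multiply by L⁻¹: P = AL⁻¹.
L has determinant -2; L⁻¹ = [[-2, 3], [-5/2, 4]].
P = AL⁻¹ = [[-18, 12], [28, -20]] · [[-2, 3], [-5/2, 4]] = [[6, -6], [-6, 4]].

P = [[6, -6], [-6, 4]]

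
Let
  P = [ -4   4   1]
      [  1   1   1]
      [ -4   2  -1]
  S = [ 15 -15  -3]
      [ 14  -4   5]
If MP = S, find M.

P is on the right of M, so right-multiply by P⁻¹: M = SP⁻¹.
det P = 6; the adjugate gives P⁻¹ = [[-1/2, 1, 1/2], [-1/2, 4/3, 5/6], [1, -4/3, -4/3]].
M = SP⁻¹ = [[15, -15, -3], [14, -4, 5]] · [[-1/2, 1, 1/2], [-1/2, 4/3, 5/6], [1, -4/3, -4/3]] = [[-3, -1, -1], [0, 2, -3]].

M = [[-3, -1, -1], [0, 2, -3]]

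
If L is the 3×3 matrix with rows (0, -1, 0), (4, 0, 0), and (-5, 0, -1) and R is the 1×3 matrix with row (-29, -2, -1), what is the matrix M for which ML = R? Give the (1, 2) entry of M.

-6

Since L sits to the right of M, M = RL⁻¹.
L has determinant -4; L⁻¹ = [[0, 1/4, 0], [-1, 0, 0], [0, -5/4, -1]].
M = RL⁻¹ = [[-29, -2, -1]] · [[0, 1/4, 0], [-1, 0, 0], [0, -5/4, -1]] = [[2, -6, 1]].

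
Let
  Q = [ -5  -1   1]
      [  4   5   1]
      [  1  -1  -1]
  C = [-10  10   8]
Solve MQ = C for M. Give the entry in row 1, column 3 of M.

Since Q sits to the right of M, M = CQ⁻¹.
det Q = 6; the adjugate gives Q⁻¹ = [[-2/3, -1/3, -1], [5/6, 2/3, 3/2], [-3/2, -1, -7/2]].
M = CQ⁻¹ = [[-10, 10, 8]] · [[-2/3, -1/3, -1], [5/6, 2/3, 3/2], [-3/2, -1, -7/2]] = [[3, 2, -3]].

-3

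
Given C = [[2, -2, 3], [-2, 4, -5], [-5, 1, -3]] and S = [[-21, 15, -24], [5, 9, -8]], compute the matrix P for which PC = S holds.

P = [[0, 3, 3], [-4, 1, -3]]

C is on the right of P, so right-multiply by C⁻¹: P = SC⁻¹.
det C = 2, so C⁻¹ = [[-7/2, -3/2, -1], [19/2, 9/2, 2], [9, 4, 2]].
P = SC⁻¹ = [[-21, 15, -24], [5, 9, -8]] · [[-7/2, -3/2, -1], [19/2, 9/2, 2], [9, 4, 2]] = [[0, 3, 3], [-4, 1, -3]].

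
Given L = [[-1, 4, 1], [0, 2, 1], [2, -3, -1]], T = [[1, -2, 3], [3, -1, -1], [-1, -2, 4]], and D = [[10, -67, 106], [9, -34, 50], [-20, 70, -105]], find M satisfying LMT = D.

M = [[-5, -1, -1], [1, 0, 4], [4, 4, 1]]

Isolating M: multiply by L⁻¹ from the left and T⁻¹ from the right, so M = L⁻¹DT⁻¹.
det L = 3, so L⁻¹ = [[1/3, 1/3, 2/3], [2/3, -1/3, 1/3], [-4/3, 5/3, -2/3]].
T has determinant -5; T⁻¹ = [[6/5, -2/5, -1], [11/5, -7/5, -2], [7/5, -4/5, -1]].
L⁻¹D = [[-7, 13, -18], [-3, -10, 19], [15, -14, 12]].
M = (L⁻¹D)T⁻¹ = [[-5, -1, -1], [1, 0, 4], [4, 4, 1]].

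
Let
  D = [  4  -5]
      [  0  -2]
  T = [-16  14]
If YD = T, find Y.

Since D sits to the right of Y, Y = TD⁻¹.
D has determinant -8; D⁻¹ = [[1/4, -5/8], [0, -1/2]].
Y = TD⁻¹ = [[-16, 14]] · [[1/4, -5/8], [0, -1/2]] = [[-4, 3]].

Y = [[-4, 3]]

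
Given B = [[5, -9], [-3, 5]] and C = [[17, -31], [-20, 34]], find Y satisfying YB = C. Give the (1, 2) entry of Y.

Since B sits to the right of Y, Y = CB⁻¹.
det B = -2; the adjugate gives B⁻¹ = [[-5/2, -9/2], [-3/2, -5/2]].
Y = CB⁻¹ = [[17, -31], [-20, 34]] · [[-5/2, -9/2], [-3/2, -5/2]] = [[4, 1], [-1, 5]].

1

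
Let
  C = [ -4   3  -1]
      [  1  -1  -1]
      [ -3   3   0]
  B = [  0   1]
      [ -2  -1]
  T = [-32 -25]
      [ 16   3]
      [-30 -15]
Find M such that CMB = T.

Left-multiply by C⁻¹ and right-multiply by B⁻¹: M = C⁻¹TB⁻¹.
det C = -3, so C⁻¹ = [[-1, 1, 4/3], [-1, 1, 5/3], [0, -1, -1/3]].
B has determinant 2; B⁻¹ = [[-1/2, -1/2], [1, 0]].
C⁻¹T = [[8, 8], [-2, 3], [-6, 2]].
M = (C⁻¹T)B⁻¹ = [[4, -4], [4, 1], [5, 3]].

M = [[4, -4], [4, 1], [5, 3]]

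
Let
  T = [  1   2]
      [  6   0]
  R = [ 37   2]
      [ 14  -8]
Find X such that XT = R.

X = [[1, 6], [-4, 3]]

Since T sits to the right of X, X = RT⁻¹.
T has determinant -12; T⁻¹ = [[0, 1/6], [1/2, -1/12]].
X = RT⁻¹ = [[37, 2], [14, -8]] · [[0, 1/6], [1/2, -1/12]] = [[1, 6], [-4, 3]].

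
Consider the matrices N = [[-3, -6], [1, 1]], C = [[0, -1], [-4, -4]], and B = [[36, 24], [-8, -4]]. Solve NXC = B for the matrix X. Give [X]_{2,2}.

X = N⁻¹BC⁻¹ (apply N⁻¹ on the left and C⁻¹ on the right).
det N = 3; the adjugate gives N⁻¹ = [[1/3, 2], [-1/3, -1]].
C has determinant -4; C⁻¹ = [[1, -1/4], [-1, 0]].
N⁻¹B = [[-4, 0], [-4, -4]].
X = (N⁻¹B)C⁻¹ = [[-4, 1], [0, 1]].

1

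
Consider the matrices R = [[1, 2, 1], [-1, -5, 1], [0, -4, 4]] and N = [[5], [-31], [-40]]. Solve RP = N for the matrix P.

P = [[-3], [6], [-4]]

R is on the left of P, so left-multiply by R⁻¹: P = R⁻¹N.
det R = -4; the adjugate gives R⁻¹ = [[4, 3, -7/4], [-1, -1, 1/2], [-1, -1, 3/4]].
P = R⁻¹N = [[4, 3, -7/4], [-1, -1, 1/2], [-1, -1, 3/4]] · [[5], [-31], [-40]] = [[-3], [6], [-4]].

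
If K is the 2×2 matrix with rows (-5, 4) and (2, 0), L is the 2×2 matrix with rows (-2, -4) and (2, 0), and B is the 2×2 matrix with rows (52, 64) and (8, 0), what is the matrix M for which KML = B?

M = K⁻¹BL⁻¹ (apply K⁻¹ on the left and L⁻¹ on the right).
K has determinant -8; K⁻¹ = [[0, 1/2], [1/4, 5/8]].
det L = 8; the adjugate gives L⁻¹ = [[0, 1/2], [-1/4, -1/4]].
K⁻¹B = [[4, 0], [18, 16]].
M = (K⁻¹B)L⁻¹ = [[0, 2], [-4, 5]].

M = [[0, 2], [-4, 5]]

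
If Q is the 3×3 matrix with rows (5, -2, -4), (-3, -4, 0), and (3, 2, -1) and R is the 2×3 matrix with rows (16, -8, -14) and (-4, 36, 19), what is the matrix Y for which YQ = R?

Y = [[2, 4, 6], [-5, -6, 1]]

Right-multiplying both sides by Q⁻¹ gives Y = RQ⁻¹.
det Q = 2; the adjugate gives Q⁻¹ = [[2, -5, -8], [-3/2, 7/2, 6], [3, -8, -13]].
Y = RQ⁻¹ = [[16, -8, -14], [-4, 36, 19]] · [[2, -5, -8], [-3/2, 7/2, 6], [3, -8, -13]] = [[2, 4, 6], [-5, -6, 1]].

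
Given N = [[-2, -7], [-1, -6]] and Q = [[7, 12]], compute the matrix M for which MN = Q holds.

N is on the right of M, so right-multiply by N⁻¹: M = QN⁻¹.
N has determinant 5; N⁻¹ = [[-6/5, 7/5], [1/5, -2/5]].
M = QN⁻¹ = [[7, 12]] · [[-6/5, 7/5], [1/5, -2/5]] = [[-6, 5]].

M = [[-6, 5]]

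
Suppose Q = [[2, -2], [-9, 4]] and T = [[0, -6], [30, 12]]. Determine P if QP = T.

P = [[-6, 0], [-6, 3]]

Since Q multiplies P on the left, P = Q⁻¹T.
det Q = -10, so Q⁻¹ = [[-2/5, -1/5], [-9/10, -1/5]].
P = Q⁻¹T = [[-2/5, -1/5], [-9/10, -1/5]] · [[0, -6], [30, 12]] = [[-6, 0], [-6, 3]].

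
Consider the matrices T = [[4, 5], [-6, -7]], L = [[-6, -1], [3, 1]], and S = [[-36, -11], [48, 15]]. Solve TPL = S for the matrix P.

P = [[-1, 0], [1, -2]]

Left-multiply by T⁻¹ and right-multiply by L⁻¹: P = T⁻¹SL⁻¹.
T has determinant 2; T⁻¹ = [[-7/2, -5/2], [3, 2]].
det L = -3; the adjugate gives L⁻¹ = [[-1/3, -1/3], [1, 2]].
T⁻¹S = [[6, 1], [-12, -3]].
P = (T⁻¹S)L⁻¹ = [[-1, 0], [1, -2]].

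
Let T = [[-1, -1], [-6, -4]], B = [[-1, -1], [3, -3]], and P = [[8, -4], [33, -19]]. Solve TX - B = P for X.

X = [[-4, 1], [-3, 4]]

TX = P + B = [[7, -5], [36, -22]].
T is on the left of X, so left-multiply by T⁻¹: X = T⁻¹(P + B).
det T = -2, so T⁻¹ = [[2, -1/2], [-3, 1/2]].
X = T⁻¹(P + B) = [[-4, 1], [-3, 4]].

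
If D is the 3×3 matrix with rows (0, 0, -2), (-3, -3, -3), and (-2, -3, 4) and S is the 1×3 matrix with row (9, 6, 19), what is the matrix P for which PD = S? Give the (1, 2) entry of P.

D is on the right of P, so right-multiply by D⁻¹: P = SD⁻¹.
D has determinant -6; D⁻¹ = [[7/2, -1, 1], [-3, 2/3, -1], [-1/2, 0, 0]].
P = SD⁻¹ = [[9, 6, 19]] · [[7/2, -1, 1], [-3, 2/3, -1], [-1/2, 0, 0]] = [[4, -5, 3]].

-5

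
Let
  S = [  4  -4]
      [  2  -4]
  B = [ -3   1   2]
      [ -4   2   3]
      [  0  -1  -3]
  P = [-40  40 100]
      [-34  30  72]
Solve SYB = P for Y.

Y = [[1, 0, -4], [-1, -1, 2]]

Left-multiply by S⁻¹ and right-multiply by B⁻¹: Y = S⁻¹PB⁻¹.
det S = -8; the adjugate gives S⁻¹ = [[1/2, -1/2], [1/4, -1/2]].
det B = 5; the adjugate gives B⁻¹ = [[-3/5, 1/5, -1/5], [-12/5, 9/5, 1/5], [4/5, -3/5, -2/5]].
S⁻¹P = [[-3, 5, 14], [7, -5, -11]].
Y = (S⁻¹P)B⁻¹ = [[1, 0, -4], [-1, -1, 2]].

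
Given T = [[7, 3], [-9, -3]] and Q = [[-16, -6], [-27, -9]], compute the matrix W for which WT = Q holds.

W = [[-1, 1], [0, 3]]

T is on the right of W, so right-multiply by T⁻¹: W = QT⁻¹.
T has determinant 6; T⁻¹ = [[-1/2, -1/2], [3/2, 7/6]].
W = QT⁻¹ = [[-16, -6], [-27, -9]] · [[-1/2, -1/2], [3/2, 7/6]] = [[-1, 1], [0, 3]].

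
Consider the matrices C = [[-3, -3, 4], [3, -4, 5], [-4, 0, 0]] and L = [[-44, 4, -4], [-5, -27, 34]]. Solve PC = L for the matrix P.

P = [[4, -4, 5], [1, 6, 5]]

Since C sits to the right of P, P = LC⁻¹.
det C = -4; the adjugate gives C⁻¹ = [[0, 0, -1/4], [5, -4, -27/4], [4, -3, -21/4]].
P = LC⁻¹ = [[-44, 4, -4], [-5, -27, 34]] · [[0, 0, -1/4], [5, -4, -27/4], [4, -3, -21/4]] = [[4, -4, 5], [1, 6, 5]].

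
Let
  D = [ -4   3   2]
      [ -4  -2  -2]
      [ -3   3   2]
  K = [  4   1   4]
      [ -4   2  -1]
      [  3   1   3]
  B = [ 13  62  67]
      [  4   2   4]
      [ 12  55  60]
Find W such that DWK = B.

Left-multiply by D⁻¹ and right-multiply by K⁻¹: W = D⁻¹BK⁻¹.
D has determinant -2; D⁻¹ = [[-1, 0, 1], [-7, 1, 8], [9, -3/2, -10]].
K has determinant -3; K⁻¹ = [[-7/3, -1/3, 3], [-3, 0, 4], [10/3, 1/3, -4]].
D⁻¹B = [[-1, -7, -7], [9, 8, 15], [-9, 5, -3]].
W = (D⁻¹B)K⁻¹ = [[0, -2, -3], [5, 2, -1], [-4, 2, 5]].

W = [[0, -2, -3], [5, 2, -1], [-4, 2, 5]]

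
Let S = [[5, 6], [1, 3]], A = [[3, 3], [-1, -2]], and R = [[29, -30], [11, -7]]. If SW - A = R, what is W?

SW = R + A = [[32, -27], [10, -9]].
Left-multiplying both sides by S⁻¹ gives W = S⁻¹(R + A).
det S = 9, so S⁻¹ = [[1/3, -2/3], [-1/9, 5/9]].
W = S⁻¹(R + A) = [[4, -3], [2, -2]].

W = [[4, -3], [2, -2]]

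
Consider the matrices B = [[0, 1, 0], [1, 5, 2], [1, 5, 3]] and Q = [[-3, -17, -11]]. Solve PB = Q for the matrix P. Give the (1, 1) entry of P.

-2

B is on the right of P, so right-multiply by B⁻¹: P = QB⁻¹.
det B = -1; the adjugate gives B⁻¹ = [[-5, 3, -2], [1, 0, 0], [0, -1, 1]].
P = QB⁻¹ = [[-3, -17, -11]] · [[-5, 3, -2], [1, 0, 0], [0, -1, 1]] = [[-2, 2, -5]].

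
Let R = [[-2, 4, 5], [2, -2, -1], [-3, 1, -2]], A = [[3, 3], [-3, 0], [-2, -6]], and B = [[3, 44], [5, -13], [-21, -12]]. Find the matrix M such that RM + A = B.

M = [[5, 0], [0, 4], [2, 5]]

RM = B − A = [[0, 41], [8, -13], [-19, -6]].
Since R multiplies M on the left, M = R⁻¹(B − A).
det R = -2, so R⁻¹ = [[-5/2, -13/2, -3], [-7/2, -19/2, -4], [2, 5, 2]].
M = R⁻¹(B − A) = [[5, 0], [0, 4], [2, 5]].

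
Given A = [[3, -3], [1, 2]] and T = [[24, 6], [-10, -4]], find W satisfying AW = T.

W = [[2, 0], [-6, -2]]

A is on the left of W, so left-multiply by A⁻¹: W = A⁻¹T.
det A = 9, so A⁻¹ = [[2/9, 1/3], [-1/9, 1/3]].
W = A⁻¹T = [[2/9, 1/3], [-1/9, 1/3]] · [[24, 6], [-10, -4]] = [[2, 0], [-6, -2]].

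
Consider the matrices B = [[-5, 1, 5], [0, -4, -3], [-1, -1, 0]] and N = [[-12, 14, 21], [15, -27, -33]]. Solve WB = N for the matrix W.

B is on the right of W, so right-multiply by B⁻¹: W = NB⁻¹.
det B = -2; the adjugate gives B⁻¹ = [[3/2, 5/2, -17/2], [-3/2, -5/2, 15/2], [2, 3, -10]].
W = NB⁻¹ = [[-12, 14, 21], [15, -27, -33]] · [[3/2, 5/2, -17/2], [-3/2, -5/2, 15/2], [2, 3, -10]] = [[3, -2, -3], [-3, 6, 0]].

W = [[3, -2, -3], [-3, 6, 0]]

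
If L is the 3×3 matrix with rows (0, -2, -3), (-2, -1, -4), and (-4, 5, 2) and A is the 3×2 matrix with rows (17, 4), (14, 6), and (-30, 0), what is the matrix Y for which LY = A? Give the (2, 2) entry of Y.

Since L multiplies Y on the left, Y = L⁻¹A.
L has determinant 2; L⁻¹ = [[9, -11/2, 5/2], [10, -6, 3], [-7, 4, -2]].
Y = L⁻¹A = [[9, -11/2, 5/2], [10, -6, 3], [-7, 4, -2]] · [[17, 4], [14, 6], [-30, 0]] = [[1, 3], [-4, 4], [-3, -4]].

4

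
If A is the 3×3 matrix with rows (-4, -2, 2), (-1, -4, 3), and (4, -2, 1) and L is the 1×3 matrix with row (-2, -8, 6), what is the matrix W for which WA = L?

W = [[0, 2, 0]]

Right-multiplying both sides by A⁻¹ gives W = LA⁻¹.
det A = 2, so A⁻¹ = [[1, -1, 1], [13/2, -6, 5], [9, -8, 7]].
W = LA⁻¹ = [[-2, -8, 6]] · [[1, -1, 1], [13/2, -6, 5], [9, -8, 7]] = [[0, 2, 0]].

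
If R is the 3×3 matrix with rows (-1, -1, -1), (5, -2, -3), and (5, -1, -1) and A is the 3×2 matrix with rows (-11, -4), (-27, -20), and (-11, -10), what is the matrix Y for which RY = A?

Y = [[0, -1], [6, 0], [5, 5]]

Left-multiplying both sides by R⁻¹ gives Y = R⁻¹A.
det R = 6, so R⁻¹ = [[-1/6, 0, 1/6], [-5/3, 1, -4/3], [5/6, -1, 7/6]].
Y = R⁻¹A = [[-1/6, 0, 1/6], [-5/3, 1, -4/3], [5/6, -1, 7/6]] · [[-11, -4], [-27, -20], [-11, -10]] = [[0, -1], [6, 0], [5, 5]].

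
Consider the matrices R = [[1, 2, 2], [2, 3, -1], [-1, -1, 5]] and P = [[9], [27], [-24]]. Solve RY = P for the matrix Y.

Y = [[3], [6], [-3]]

Left-multiplying both sides by R⁻¹ gives Y = R⁻¹P.
det R = -2; the adjugate gives R⁻¹ = [[-7, 6, 4], [9/2, -7/2, -5/2], [-1/2, 1/2, 1/2]].
Y = R⁻¹P = [[-7, 6, 4], [9/2, -7/2, -5/2], [-1/2, 1/2, 1/2]] · [[9], [27], [-24]] = [[3], [6], [-3]].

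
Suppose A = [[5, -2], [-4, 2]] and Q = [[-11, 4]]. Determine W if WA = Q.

W = [[-3, -1]]

Right-multiplying both sides by A⁻¹ gives W = QA⁻¹.
det A = 2; the adjugate gives A⁻¹ = [[1, 1], [2, 5/2]].
W = QA⁻¹ = [[-11, 4]] · [[1, 1], [2, 5/2]] = [[-3, -1]].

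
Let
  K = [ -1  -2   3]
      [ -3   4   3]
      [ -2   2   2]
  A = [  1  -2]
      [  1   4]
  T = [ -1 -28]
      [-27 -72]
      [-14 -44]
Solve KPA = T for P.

Isolating P: multiply by K⁻¹ from the left and A⁻¹ from the right, so P = K⁻¹TA⁻¹.
det K = 4; the adjugate gives K⁻¹ = [[1/2, 5/2, -9/2], [0, 1, -3/2], [1/2, 3/2, -5/2]].
det A = 6; the adjugate gives A⁻¹ = [[2/3, 1/3], [-1/6, 1/6]].
K⁻¹T = [[-5, 4], [-6, -6], [-6, -12]].
P = (K⁻¹T)A⁻¹ = [[-4, -1], [-3, -3], [-2, -4]].

P = [[-4, -1], [-3, -3], [-2, -4]]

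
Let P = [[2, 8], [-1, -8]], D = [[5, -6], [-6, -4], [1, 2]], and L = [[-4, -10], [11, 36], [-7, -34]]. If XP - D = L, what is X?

XP = L + D = [[1, -16], [5, 32], [-6, -32]].
Since P sits to the right of X, X = (L + D)P⁻¹.
P has determinant -8; P⁻¹ = [[1, 1], [-1/8, -1/4]].
X = (L + D)P⁻¹ = [[3, 5], [1, -3], [-2, 2]].

X = [[3, 5], [1, -3], [-2, 2]]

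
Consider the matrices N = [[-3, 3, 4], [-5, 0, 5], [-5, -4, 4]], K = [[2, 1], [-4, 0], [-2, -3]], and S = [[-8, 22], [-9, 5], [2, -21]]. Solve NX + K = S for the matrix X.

NX = S − K = [[-10, 21], [-5, 5], [4, -18]].
Left-multiplying both sides by N⁻¹ gives X = N⁻¹(S − K).
N has determinant 5; N⁻¹ = [[4, -28/5, 3], [-1, 8/5, -1], [4, -27/5, 3]].
X = N⁻¹(S − K) = [[0, 2], [-2, 5], [-1, 3]].

X = [[0, 2], [-2, 5], [-1, 3]]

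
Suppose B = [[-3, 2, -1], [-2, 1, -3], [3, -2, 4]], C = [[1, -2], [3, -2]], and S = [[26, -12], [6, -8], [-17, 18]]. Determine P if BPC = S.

P = [[5, -2], [4, 3], [-3, 2]]

P = B⁻¹SC⁻¹ (apply B⁻¹ on the left and C⁻¹ on the right).
B has determinant 3; B⁻¹ = [[-2/3, -2, -5/3], [-1/3, -3, -7/3], [1/3, 0, 1/3]].
det C = 4, so C⁻¹ = [[-1/2, 1/2], [-3/4, 1/4]].
B⁻¹S = [[-1, -6], [13, -14], [3, 2]].
P = (B⁻¹S)C⁻¹ = [[5, -2], [4, 3], [-3, 2]].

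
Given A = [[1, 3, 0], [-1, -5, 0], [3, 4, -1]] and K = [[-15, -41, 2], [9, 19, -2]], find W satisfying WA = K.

W = [[-6, 3, -2], [2, -1, 2]]

Right-multiplying both sides by A⁻¹ gives W = KA⁻¹.
det A = 2, so A⁻¹ = [[5/2, 3/2, 0], [-1/2, -1/2, 0], [11/2, 5/2, -1]].
W = KA⁻¹ = [[-15, -41, 2], [9, 19, -2]] · [[5/2, 3/2, 0], [-1/2, -1/2, 0], [11/2, 5/2, -1]] = [[-6, 3, -2], [2, -1, 2]].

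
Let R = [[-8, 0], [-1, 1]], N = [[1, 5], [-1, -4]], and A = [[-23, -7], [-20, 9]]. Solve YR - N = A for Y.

YR = A + N = [[-22, -2], [-21, 5]].
R is on the right of Y, so right-multiply by R⁻¹: Y = (A + N)R⁻¹.
det R = -8; the adjugate gives R⁻¹ = [[-1/8, 0], [-1/8, 1]].
Y = (A + N)R⁻¹ = [[3, -2], [2, 5]].

Y = [[3, -2], [2, 5]]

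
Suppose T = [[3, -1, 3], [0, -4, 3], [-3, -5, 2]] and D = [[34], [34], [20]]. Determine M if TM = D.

M = [[4], [-4], [6]]

Left-multiplying both sides by T⁻¹ gives M = T⁻¹D.
T has determinant -6; T⁻¹ = [[-7/6, 13/6, -3/2], [3/2, -5/2, 3/2], [2, -3, 2]].
M = T⁻¹D = [[-7/6, 13/6, -3/2], [3/2, -5/2, 3/2], [2, -3, 2]] · [[34], [34], [20]] = [[4], [-4], [6]].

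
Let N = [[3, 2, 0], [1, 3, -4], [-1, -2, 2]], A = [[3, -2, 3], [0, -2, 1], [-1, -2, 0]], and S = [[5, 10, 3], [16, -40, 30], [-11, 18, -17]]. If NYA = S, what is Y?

Left-multiply by N⁻¹ and right-multiply by A⁻¹: Y = N⁻¹SA⁻¹.
N has determinant -2; N⁻¹ = [[1, 2, 4], [-1, -3, -6], [-1/2, -2, -7/2]].
A has determinant 2; A⁻¹ = [[1, -3, 2], [-1/2, 3/2, -3/2], [-1, 4, -3]].
N⁻¹S = [[-7, 2, -5], [13, 2, 9], [4, 12, -2]].
Y = (N⁻¹S)A⁻¹ = [[-3, 4, -2], [3, 0, -4], [0, -2, -4]].

Y = [[-3, 4, -2], [3, 0, -4], [0, -2, -4]]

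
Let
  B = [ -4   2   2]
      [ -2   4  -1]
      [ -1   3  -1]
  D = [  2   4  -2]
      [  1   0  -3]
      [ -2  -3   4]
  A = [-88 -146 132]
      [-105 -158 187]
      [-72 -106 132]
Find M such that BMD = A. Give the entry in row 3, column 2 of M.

-1

M = B⁻¹AD⁻¹ (apply B⁻¹ on the left and D⁻¹ on the right).
det B = -2; the adjugate gives B⁻¹ = [[1/2, -4, 5], [1/2, -3, 4], [1, -5, 6]].
det D = -4; the adjugate gives D⁻¹ = [[9/4, 5/2, 3], [-1/2, -1, -1], [3/4, 1/2, 1]].
B⁻¹A = [[16, 29, -22], [-17, -23, 33], [5, 8, -11]].
M = (B⁻¹A)D⁻¹ = [[5, 0, -3], [-2, -3, 5], [-1, -1, -4]].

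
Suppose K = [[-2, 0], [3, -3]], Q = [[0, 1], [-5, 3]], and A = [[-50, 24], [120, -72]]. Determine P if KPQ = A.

P = K⁻¹AQ⁻¹ (apply K⁻¹ on the left and Q⁻¹ on the right).
det K = 6; the adjugate gives K⁻¹ = [[-1/2, 0], [-1/2, -1/3]].
Q has determinant 5; Q⁻¹ = [[3/5, -1/5], [1, 0]].
K⁻¹A = [[25, -12], [-15, 12]].
P = (K⁻¹A)Q⁻¹ = [[3, -5], [3, 3]].

P = [[3, -5], [3, 3]]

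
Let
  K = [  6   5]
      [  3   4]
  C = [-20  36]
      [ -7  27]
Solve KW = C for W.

W = [[-5, 1], [2, 6]]

Since K multiplies W on the left, W = K⁻¹C.
det K = 9, so K⁻¹ = [[4/9, -5/9], [-1/3, 2/3]].
W = K⁻¹C = [[4/9, -5/9], [-1/3, 2/3]] · [[-20, 36], [-7, 27]] = [[-5, 1], [2, 6]].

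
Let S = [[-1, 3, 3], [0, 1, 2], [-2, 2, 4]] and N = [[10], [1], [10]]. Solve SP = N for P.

P = [[-4], [3], [-1]]

S is on the left of P, so left-multiply by S⁻¹: P = S⁻¹N.
det S = -6; the adjugate gives S⁻¹ = [[0, 1, -1/2], [2/3, -1/3, -1/3], [-1/3, 2/3, 1/6]].
P = S⁻¹N = [[0, 1, -1/2], [2/3, -1/3, -1/3], [-1/3, 2/3, 1/6]] · [[10], [1], [10]] = [[-4], [3], [-1]].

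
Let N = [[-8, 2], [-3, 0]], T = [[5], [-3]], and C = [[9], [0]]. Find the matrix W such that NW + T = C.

NW = C − T = [[4], [3]].
Since N multiplies W on the left, W = N⁻¹(C − T).
det N = 6; the adjugate gives N⁻¹ = [[0, -1/3], [1/2, -4/3]].
W = N⁻¹(C − T) = [[-1], [-2]].

W = [[-1], [-2]]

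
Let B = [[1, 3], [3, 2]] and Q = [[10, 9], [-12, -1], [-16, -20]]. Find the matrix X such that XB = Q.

X = [[1, 3], [3, -5], [-4, -4]]

Right-multiplying both sides by B⁻¹ gives X = QB⁻¹.
B has determinant -7; B⁻¹ = [[-2/7, 3/7], [3/7, -1/7]].
X = QB⁻¹ = [[10, 9], [-12, -1], [-16, -20]] · [[-2/7, 3/7], [3/7, -1/7]] = [[1, 3], [3, -5], [-4, -4]].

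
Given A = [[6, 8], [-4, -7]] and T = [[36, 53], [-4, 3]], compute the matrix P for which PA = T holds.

A is on the right of P, so right-multiply by A⁻¹: P = TA⁻¹.
det A = -10, so A⁻¹ = [[7/10, 4/5], [-2/5, -3/5]].
P = TA⁻¹ = [[36, 53], [-4, 3]] · [[7/10, 4/5], [-2/5, -3/5]] = [[4, -3], [-4, -5]].

P = [[4, -3], [-4, -5]]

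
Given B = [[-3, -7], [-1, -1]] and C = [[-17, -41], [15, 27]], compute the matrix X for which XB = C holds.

Right-multiplying both sides by B⁻¹ gives X = CB⁻¹.
B has determinant -4; B⁻¹ = [[1/4, -7/4], [-1/4, 3/4]].
X = CB⁻¹ = [[-17, -41], [15, 27]] · [[1/4, -7/4], [-1/4, 3/4]] = [[6, -1], [-3, -6]].

X = [[6, -1], [-3, -6]]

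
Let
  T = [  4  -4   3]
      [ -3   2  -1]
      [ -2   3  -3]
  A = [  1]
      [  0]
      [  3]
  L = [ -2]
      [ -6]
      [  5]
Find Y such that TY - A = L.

TY = L + A = [[-1], [-6], [8]].
Since T multiplies Y on the left, Y = T⁻¹(L + A).
det T = 1, so T⁻¹ = [[-3, -3, -2], [-7, -6, -5], [-5, -4, -4]].
Y = T⁻¹(L + A) = [[5], [3], [-3]].

Y = [[5], [3], [-3]]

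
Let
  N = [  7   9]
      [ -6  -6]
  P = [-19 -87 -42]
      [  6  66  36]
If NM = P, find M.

N is on the left of M, so left-multiply by N⁻¹: M = N⁻¹P.
N has determinant 12; N⁻¹ = [[-1/2, -3/4], [1/2, 7/12]].
M = N⁻¹P = [[-1/2, -3/4], [1/2, 7/12]] · [[-19, -87, -42], [6, 66, 36]] = [[5, -6, -6], [-6, -5, 0]].

M = [[5, -6, -6], [-6, -5, 0]]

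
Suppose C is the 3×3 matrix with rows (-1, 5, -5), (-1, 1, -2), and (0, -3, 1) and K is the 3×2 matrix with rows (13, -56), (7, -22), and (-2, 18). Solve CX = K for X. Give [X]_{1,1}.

-3

Since C multiplies X on the left, X = C⁻¹K.
det C = -5, so C⁻¹ = [[1, -2, 1], [-1/5, 1/5, -3/5], [-3/5, 3/5, -4/5]].
X = C⁻¹K = [[1, -2, 1], [-1/5, 1/5, -3/5], [-3/5, 3/5, -4/5]] · [[13, -56], [7, -22], [-2, 18]] = [[-3, 6], [0, -4], [-2, 6]].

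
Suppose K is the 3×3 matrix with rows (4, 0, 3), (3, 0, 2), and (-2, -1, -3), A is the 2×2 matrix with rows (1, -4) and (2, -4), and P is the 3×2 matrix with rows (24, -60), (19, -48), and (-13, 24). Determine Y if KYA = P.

Left-multiply by K⁻¹ and right-multiply by A⁻¹: Y = K⁻¹PA⁻¹.
det K = -1, so K⁻¹ = [[-2, 3, 0], [-5, 6, -1], [3, -4, 0]].
det A = 4, so A⁻¹ = [[-1, 1], [-1/2, 1/4]].
K⁻¹P = [[9, -24], [7, -12], [-4, 12]].
Y = (K⁻¹P)A⁻¹ = [[3, 3], [-1, 4], [-2, -1]].

Y = [[3, 3], [-1, 4], [-2, -1]]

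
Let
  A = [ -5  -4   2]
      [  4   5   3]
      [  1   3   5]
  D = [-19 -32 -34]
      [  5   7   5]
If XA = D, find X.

X = [[1, -2, -6], [-2, -2, 3]]

Since A sits to the right of X, X = DA⁻¹.
det A = 2; the adjugate gives A⁻¹ = [[8, 13, -11], [-17/2, -27/2, 23/2], [7/2, 11/2, -9/2]].
X = DA⁻¹ = [[-19, -32, -34], [5, 7, 5]] · [[8, 13, -11], [-17/2, -27/2, 23/2], [7/2, 11/2, -9/2]] = [[1, -2, -6], [-2, -2, 3]].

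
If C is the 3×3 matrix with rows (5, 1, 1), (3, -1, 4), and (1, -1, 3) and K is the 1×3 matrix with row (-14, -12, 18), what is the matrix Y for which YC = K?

Y = [[-5, 2, 5]]

Right-multiplying both sides by C⁻¹ gives Y = KC⁻¹.
det C = -2, so C⁻¹ = [[-1/2, 2, -5/2], [5/2, -7, 17/2], [1, -3, 4]].
Y = KC⁻¹ = [[-14, -12, 18]] · [[-1/2, 2, -5/2], [5/2, -7, 17/2], [1, -3, 4]] = [[-5, 2, 5]].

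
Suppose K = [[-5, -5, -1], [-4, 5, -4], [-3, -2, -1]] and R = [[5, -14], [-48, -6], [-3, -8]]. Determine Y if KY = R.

Left-multiplying both sides by K⁻¹ gives Y = K⁻¹R.
det K = 2; the adjugate gives K⁻¹ = [[-13/2, -3/2, 25/2], [4, 1, -8], [23/2, 5/2, -45/2]].
Y = K⁻¹R = [[-13/2, -3/2, 25/2], [4, 1, -8], [23/2, 5/2, -45/2]] · [[5, -14], [-48, -6], [-3, -8]] = [[2, 0], [-4, 2], [5, 4]].

Y = [[2, 0], [-4, 2], [5, 4]]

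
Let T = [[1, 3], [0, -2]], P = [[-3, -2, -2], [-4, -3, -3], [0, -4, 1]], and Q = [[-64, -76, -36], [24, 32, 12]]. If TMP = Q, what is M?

Left-multiply by T⁻¹ and right-multiply by P⁻¹: M = T⁻¹QP⁻¹.
T has determinant -2; T⁻¹ = [[1, 3/2], [0, -1/2]].
det P = 5, so P⁻¹ = [[-3, 2, 0], [4/5, -3/5, -1/5], [16/5, -12/5, 1/5]].
T⁻¹Q = [[-28, -28, -18], [-12, -16, -6]].
M = (T⁻¹Q)P⁻¹ = [[4, 4, 2], [4, 0, 2]].

M = [[4, 4, 2], [4, 0, 2]]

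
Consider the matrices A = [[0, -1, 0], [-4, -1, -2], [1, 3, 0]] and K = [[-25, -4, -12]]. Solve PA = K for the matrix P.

Since A sits to the right of P, P = KA⁻¹.
det A = 2; the adjugate gives A⁻¹ = [[3, 0, 1], [-1, 0, 0], [-11/2, -1/2, -2]].
P = KA⁻¹ = [[-25, -4, -12]] · [[3, 0, 1], [-1, 0, 0], [-11/2, -1/2, -2]] = [[-5, 6, -1]].

P = [[-5, 6, -1]]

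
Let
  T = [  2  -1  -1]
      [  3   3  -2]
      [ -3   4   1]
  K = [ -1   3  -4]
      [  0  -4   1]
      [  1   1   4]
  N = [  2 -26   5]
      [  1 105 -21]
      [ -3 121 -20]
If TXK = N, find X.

Left-multiply by T⁻¹ and right-multiply by K⁻¹: X = T⁻¹NK⁻¹.
det T = -2; the adjugate gives T⁻¹ = [[-11/2, 3/2, -5/2], [-3/2, 1/2, -1/2], [-21/2, 5/2, -9/2]].
K has determinant 4; K⁻¹ = [[-17/4, -4, -13/4], [1/4, 0, 1/4], [1, 1, 1]].
T⁻¹N = [[-2, -2, -9], [-1, 31, -8], [-5, -9, -15]].
X = (T⁻¹N)K⁻¹ = [[-1, -1, -3], [4, -4, 3], [4, 5, -1]].

X = [[-1, -1, -3], [4, -4, 3], [4, 5, -1]]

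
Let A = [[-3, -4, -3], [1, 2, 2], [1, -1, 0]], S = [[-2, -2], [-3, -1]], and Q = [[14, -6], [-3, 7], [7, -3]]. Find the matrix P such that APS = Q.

P = [[2, -1], [-2, 4], [-2, -1]]

Left-multiply by A⁻¹ and right-multiply by S⁻¹: P = A⁻¹QS⁻¹.
A has determinant -5; A⁻¹ = [[-2/5, -3/5, 2/5], [-2/5, -3/5, -3/5], [3/5, 7/5, 2/5]].
S has determinant -4; S⁻¹ = [[1/4, -1/2], [-3/4, 1/2]].
A⁻¹Q = [[-1, -3], [-8, 0], [7, 5]].
P = (A⁻¹Q)S⁻¹ = [[2, -1], [-2, 4], [-2, -1]].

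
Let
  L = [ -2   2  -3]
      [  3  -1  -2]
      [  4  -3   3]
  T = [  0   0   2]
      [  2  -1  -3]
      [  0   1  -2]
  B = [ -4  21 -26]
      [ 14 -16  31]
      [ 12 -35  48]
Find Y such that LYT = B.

Y = [[4, 3, -5], [1, 2, 0], [-3, 0, -3]]

Left-multiply by L⁻¹ and right-multiply by T⁻¹: Y = L⁻¹BT⁻¹.
det L = -1, so L⁻¹ = [[9, -3, 7], [17, -6, 13], [5, -2, 4]].
T has determinant 4; T⁻¹ = [[5/4, 1/2, 1/2], [1, 0, 1], [1/2, 0, 0]].
L⁻¹B = [[6, -8, 9], [4, -2, -4], [0, -3, 0]].
Y = (L⁻¹B)T⁻¹ = [[4, 3, -5], [1, 2, 0], [-3, 0, -3]].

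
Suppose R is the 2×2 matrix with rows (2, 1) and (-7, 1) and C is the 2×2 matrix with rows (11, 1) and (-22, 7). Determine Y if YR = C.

Since R sits to the right of Y, Y = CR⁻¹.
det R = 9; the adjugate gives R⁻¹ = [[1/9, -1/9], [7/9, 2/9]].
Y = CR⁻¹ = [[11, 1], [-22, 7]] · [[1/9, -1/9], [7/9, 2/9]] = [[2, -1], [3, 4]].

Y = [[2, -1], [3, 4]]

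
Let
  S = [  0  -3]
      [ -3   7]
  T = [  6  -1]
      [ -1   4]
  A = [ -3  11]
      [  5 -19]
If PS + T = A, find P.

PS = A − T = [[-9, 12], [6, -23]].
Right-multiplying both sides by S⁻¹ gives P = (A − T)S⁻¹.
det S = -9, so S⁻¹ = [[-7/9, -1/3], [-1/3, 0]].
P = (A − T)S⁻¹ = [[3, 3], [3, -2]].

P = [[3, 3], [3, -2]]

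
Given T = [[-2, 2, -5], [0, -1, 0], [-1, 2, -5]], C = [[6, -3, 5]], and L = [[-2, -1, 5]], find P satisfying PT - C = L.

P = [[-2, 0, 0]]

PT = L + C = [[4, -4, 10]].
Right-multiplying both sides by T⁻¹ gives P = (L + C)T⁻¹.
det T = -5; the adjugate gives T⁻¹ = [[-1, 0, 1], [0, -1, 0], [1/5, -2/5, -2/5]].
P = (L + C)T⁻¹ = [[-2, 0, 0]].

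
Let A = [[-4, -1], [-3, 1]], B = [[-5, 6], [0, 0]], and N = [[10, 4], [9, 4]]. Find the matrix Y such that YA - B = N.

YA = N + B = [[5, 10], [9, 4]].
A is on the right of Y, so right-multiply by A⁻¹: Y = (N + B)A⁻¹.
det A = -7, so A⁻¹ = [[-1/7, -1/7], [-3/7, 4/7]].
Y = (N + B)A⁻¹ = [[-5, 5], [-3, 1]].

Y = [[-5, 5], [-3, 1]]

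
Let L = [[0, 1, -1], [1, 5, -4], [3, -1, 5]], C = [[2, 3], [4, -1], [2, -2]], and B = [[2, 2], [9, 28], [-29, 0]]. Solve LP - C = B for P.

P = [[-5, 5], [2, 2], [-2, -3]]

LP = B + C = [[4, 5], [13, 27], [-27, -2]].
Since L multiplies P on the left, P = L⁻¹(B + C).
det L = -1; the adjugate gives L⁻¹ = [[-21, 4, -1], [17, -3, 1], [16, -3, 1]].
P = L⁻¹(B + C) = [[-5, 5], [2, 2], [-2, -3]].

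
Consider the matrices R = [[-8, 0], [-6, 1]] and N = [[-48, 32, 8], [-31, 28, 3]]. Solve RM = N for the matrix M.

M = [[6, -4, -1], [5, 4, -3]]

R is on the left of M, so left-multiply by R⁻¹: M = R⁻¹N.
det R = -8, so R⁻¹ = [[-1/8, 0], [-3/4, 1]].
M = R⁻¹N = [[-1/8, 0], [-3/4, 1]] · [[-48, 32, 8], [-31, 28, 3]] = [[6, -4, -1], [5, 4, -3]].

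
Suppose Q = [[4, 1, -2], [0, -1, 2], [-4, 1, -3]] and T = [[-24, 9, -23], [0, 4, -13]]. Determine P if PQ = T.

Q is on the right of P, so right-multiply by Q⁻¹: P = TQ⁻¹.
det Q = 4, so Q⁻¹ = [[1/4, 1/4, 0], [-2, -5, -2], [-1, -2, -1]].
P = TQ⁻¹ = [[-24, 9, -23], [0, 4, -13]] · [[1/4, 1/4, 0], [-2, -5, -2], [-1, -2, -1]] = [[-1, -5, 5], [5, 6, 5]].

P = [[-1, -5, 5], [5, 6, 5]]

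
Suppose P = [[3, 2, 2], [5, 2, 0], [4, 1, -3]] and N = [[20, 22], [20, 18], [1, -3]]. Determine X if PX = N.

Left-multiplying both sides by P⁻¹ gives X = P⁻¹N.
P has determinant 6; P⁻¹ = [[-1, 4/3, -2/3], [5/2, -17/6, 5/3], [-1/2, 5/6, -2/3]].
X = P⁻¹N = [[-1, 4/3, -2/3], [5/2, -17/6, 5/3], [-1/2, 5/6, -2/3]] · [[20, 22], [20, 18], [1, -3]] = [[6, 4], [-5, -1], [6, 6]].

X = [[6, 4], [-5, -1], [6, 6]]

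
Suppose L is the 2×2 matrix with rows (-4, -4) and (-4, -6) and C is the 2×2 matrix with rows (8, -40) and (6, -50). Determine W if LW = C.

L is on the left of W, so left-multiply by L⁻¹: W = L⁻¹C.
det L = 8, so L⁻¹ = [[-3/4, 1/2], [1/2, -1/2]].
W = L⁻¹C = [[-3/4, 1/2], [1/2, -1/2]] · [[8, -40], [6, -50]] = [[-3, 5], [1, 5]].

W = [[-3, 5], [1, 5]]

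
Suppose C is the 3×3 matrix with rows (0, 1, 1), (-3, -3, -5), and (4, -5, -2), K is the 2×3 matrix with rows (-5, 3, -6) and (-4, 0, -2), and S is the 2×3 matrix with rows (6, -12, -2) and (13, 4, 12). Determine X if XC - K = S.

XC = S + K = [[1, -9, -8], [9, 4, 10]].
Since C sits to the right of X, X = (S + K)C⁻¹.
det C = 1, so C⁻¹ = [[-19, -3, -2], [-26, -4, -3], [27, 4, 3]].
X = (S + K)C⁻¹ = [[-1, 1, 1], [-5, -3, 0]].

X = [[-1, 1, 1], [-5, -3, 0]]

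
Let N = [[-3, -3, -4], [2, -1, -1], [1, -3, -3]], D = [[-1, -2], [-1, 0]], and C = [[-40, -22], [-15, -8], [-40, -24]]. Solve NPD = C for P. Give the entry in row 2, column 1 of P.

Isolating P: multiply by N⁻¹ from the left and D⁻¹ from the right, so P = N⁻¹CD⁻¹.
det N = 5; the adjugate gives N⁻¹ = [[0, 3/5, -1/5], [1, 13/5, -11/5], [-1, -12/5, 9/5]].
det D = -2, so D⁻¹ = [[0, -1], [-1/2, 1/2]].
N⁻¹C = [[-1, 0], [9, 10], [4, -2]].
P = (N⁻¹C)D⁻¹ = [[0, 1], [-5, -4], [1, -5]].

-5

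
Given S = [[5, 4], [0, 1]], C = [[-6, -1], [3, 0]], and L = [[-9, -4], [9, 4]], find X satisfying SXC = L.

X = [[4, 5], [-4, -5]]

Isolating X: multiply by S⁻¹ from the left and C⁻¹ from the right, so X = S⁻¹LC⁻¹.
S has determinant 5; S⁻¹ = [[1/5, -4/5], [0, 1]].
det C = 3, so C⁻¹ = [[0, 1/3], [-1, -2]].
S⁻¹L = [[-9, -4], [9, 4]].
X = (S⁻¹L)C⁻¹ = [[4, 5], [-4, -5]].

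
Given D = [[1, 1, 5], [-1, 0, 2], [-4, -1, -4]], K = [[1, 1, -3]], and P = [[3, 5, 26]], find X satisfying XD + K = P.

X = [[3, 5, -1]]

XD = P − K = [[2, 4, 29]].
D is on the right of X, so right-multiply by D⁻¹: X = (P − K)D⁻¹.
det D = -5, so D⁻¹ = [[-2/5, 1/5, -2/5], [12/5, -16/5, 7/5], [-1/5, 3/5, -1/5]].
X = (P − K)D⁻¹ = [[3, 5, -1]].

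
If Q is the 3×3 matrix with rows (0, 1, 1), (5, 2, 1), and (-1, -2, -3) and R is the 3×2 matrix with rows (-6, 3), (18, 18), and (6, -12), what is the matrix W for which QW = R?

Since Q multiplies W on the left, W = Q⁻¹R.
det Q = 6, so Q⁻¹ = [[-2/3, 1/6, -1/6], [7/3, 1/6, 5/6], [-4/3, -1/6, -5/6]].
W = Q⁻¹R = [[-2/3, 1/6, -1/6], [7/3, 1/6, 5/6], [-4/3, -1/6, -5/6]] · [[-6, 3], [18, 18], [6, -12]] = [[6, 3], [-6, 0], [0, 3]].

W = [[6, 3], [-6, 0], [0, 3]]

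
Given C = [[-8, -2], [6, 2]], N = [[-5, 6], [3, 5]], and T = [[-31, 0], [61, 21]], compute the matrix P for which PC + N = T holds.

P = [[4, 1], [-5, 3]]

PC = T − N = [[-26, -6], [58, 16]].
C is on the right of P, so right-multiply by C⁻¹: P = (T − N)C⁻¹.
C has determinant -4; C⁻¹ = [[-1/2, -1/2], [3/2, 2]].
P = (T − N)C⁻¹ = [[4, 1], [-5, 3]].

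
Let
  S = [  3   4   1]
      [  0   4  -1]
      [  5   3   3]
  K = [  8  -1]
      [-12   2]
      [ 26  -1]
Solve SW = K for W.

S is on the left of W, so left-multiply by S⁻¹: W = S⁻¹K.
S has determinant 5; S⁻¹ = [[3, -9/5, -8/5], [-1, 4/5, 3/5], [-4, 11/5, 12/5]].
W = S⁻¹K = [[3, -9/5, -8/5], [-1, 4/5, 3/5], [-4, 11/5, 12/5]] · [[8, -1], [-12, 2], [26, -1]] = [[4, -5], [-2, 2], [4, 6]].

W = [[4, -5], [-2, 2], [4, 6]]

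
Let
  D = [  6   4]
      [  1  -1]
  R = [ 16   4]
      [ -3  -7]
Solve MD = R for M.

D is on the right of M, so right-multiply by D⁻¹: M = RD⁻¹.
D has determinant -10; D⁻¹ = [[1/10, 2/5], [1/10, -3/5]].
M = RD⁻¹ = [[16, 4], [-3, -7]] · [[1/10, 2/5], [1/10, -3/5]] = [[2, 4], [-1, 3]].

M = [[2, 4], [-1, 3]]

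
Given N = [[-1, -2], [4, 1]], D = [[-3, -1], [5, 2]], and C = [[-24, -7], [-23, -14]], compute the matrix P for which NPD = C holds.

P = [[-5, -5], [-4, 1]]

P = N⁻¹CD⁻¹ (apply N⁻¹ on the left and D⁻¹ on the right).
N has determinant 7; N⁻¹ = [[1/7, 2/7], [-4/7, -1/7]].
det D = -1, so D⁻¹ = [[-2, -1], [5, 3]].
N⁻¹C = [[-10, -5], [17, 6]].
P = (N⁻¹C)D⁻¹ = [[-5, -5], [-4, 1]].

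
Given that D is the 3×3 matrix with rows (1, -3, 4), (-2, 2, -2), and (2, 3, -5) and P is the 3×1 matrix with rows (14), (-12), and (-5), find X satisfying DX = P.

Left-multiplying both sides by D⁻¹ gives X = D⁻¹P.
det D = -2, so D⁻¹ = [[2, 3/2, 1], [7, 13/2, 3], [5, 9/2, 2]].
X = D⁻¹P = [[2, 3/2, 1], [7, 13/2, 3], [5, 9/2, 2]] · [[14], [-12], [-5]] = [[5], [5], [6]].

X = [[5], [5], [6]]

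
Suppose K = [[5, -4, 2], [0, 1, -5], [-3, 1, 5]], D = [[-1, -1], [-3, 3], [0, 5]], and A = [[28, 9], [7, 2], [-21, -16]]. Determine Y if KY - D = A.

Y = [[5, 2], [-1, 0], [-1, -1]]

KY = A + D = [[27, 8], [4, 5], [-21, -11]].
Since K multiplies Y on the left, Y = K⁻¹(A + D).
det K = -4; the adjugate gives K⁻¹ = [[-5/2, -11/2, -9/2], [-15/4, -31/4, -25/4], [-3/4, -7/4, -5/4]].
Y = K⁻¹(A + D) = [[5, 2], [-1, 0], [-1, -1]].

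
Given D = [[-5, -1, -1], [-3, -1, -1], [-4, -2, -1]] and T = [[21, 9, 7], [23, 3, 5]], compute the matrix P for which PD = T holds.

D is on the right of P, so right-multiply by D⁻¹: P = TD⁻¹.
D has determinant 2; D⁻¹ = [[-1/2, 1/2, 0], [1/2, 1/2, -1], [1, -3, 1]].
P = TD⁻¹ = [[21, 9, 7], [23, 3, 5]] · [[-1/2, 1/2, 0], [1/2, 1/2, -1], [1, -3, 1]] = [[1, -6, -2], [-5, -2, 2]].

P = [[1, -6, -2], [-5, -2, 2]]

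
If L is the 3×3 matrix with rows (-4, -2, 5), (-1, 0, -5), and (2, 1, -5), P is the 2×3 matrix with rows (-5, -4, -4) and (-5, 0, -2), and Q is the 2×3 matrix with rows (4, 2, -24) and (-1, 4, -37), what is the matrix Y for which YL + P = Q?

YL = Q − P = [[9, 6, -20], [4, 4, -35]].
Right-multiplying both sides by L⁻¹ gives Y = (Q − P)L⁻¹.
L has determinant 5; L⁻¹ = [[1, -1, 2], [-3, 2, -5], [-1/5, 0, -2/5]].
Y = (Q − P)L⁻¹ = [[-5, 3, -4], [-1, 4, 2]].

Y = [[-5, 3, -4], [-1, 4, 2]]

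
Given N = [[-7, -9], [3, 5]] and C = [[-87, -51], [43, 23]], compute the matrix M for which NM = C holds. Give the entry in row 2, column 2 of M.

N is on the left of M, so left-multiply by N⁻¹: M = N⁻¹C.
N has determinant -8; N⁻¹ = [[-5/8, -9/8], [3/8, 7/8]].
M = N⁻¹C = [[-5/8, -9/8], [3/8, 7/8]] · [[-87, -51], [43, 23]] = [[6, 6], [5, 1]].

1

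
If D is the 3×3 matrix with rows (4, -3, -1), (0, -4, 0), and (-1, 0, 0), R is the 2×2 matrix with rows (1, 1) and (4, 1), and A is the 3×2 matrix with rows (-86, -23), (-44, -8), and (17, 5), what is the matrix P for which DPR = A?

P = [[-1, -4], [-1, 3], [1, -4]]

Isolating P: multiply by D⁻¹ from the left and R⁻¹ from the right, so P = D⁻¹AR⁻¹.
D has determinant 4; D⁻¹ = [[0, 0, -1], [0, -1/4, 0], [-1, 3/4, -4]].
R has determinant -3; R⁻¹ = [[-1/3, 1/3], [4/3, -1/3]].
D⁻¹A = [[-17, -5], [11, 2], [-15, -3]].
P = (D⁻¹A)R⁻¹ = [[-1, -4], [-1, 3], [1, -4]].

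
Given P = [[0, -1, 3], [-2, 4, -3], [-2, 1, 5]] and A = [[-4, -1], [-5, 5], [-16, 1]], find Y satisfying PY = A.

P is on the left of Y, so left-multiply by P⁻¹: Y = P⁻¹A.
P has determinant 2; P⁻¹ = [[23/2, 4, -9/2], [8, 3, -3], [3, 1, -1]].
Y = P⁻¹A = [[23/2, 4, -9/2], [8, 3, -3], [3, 1, -1]] · [[-4, -1], [-5, 5], [-16, 1]] = [[6, 4], [1, 4], [-1, 1]].

Y = [[6, 4], [1, 4], [-1, 1]]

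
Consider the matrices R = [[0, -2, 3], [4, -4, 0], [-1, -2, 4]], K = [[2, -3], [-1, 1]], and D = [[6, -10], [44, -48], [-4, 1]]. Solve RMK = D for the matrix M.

M = R⁻¹DK⁻¹ (apply R⁻¹ on the left and K⁻¹ on the right).
det R = -4; the adjugate gives R⁻¹ = [[4, -1/2, -3], [4, -3/4, -3], [3, -1/2, -2]].
K has determinant -1; K⁻¹ = [[-1, -3], [-1, -2]].
R⁻¹D = [[14, -19], [3, -7], [4, -8]].
M = (R⁻¹D)K⁻¹ = [[5, -4], [4, 5], [4, 4]].

M = [[5, -4], [4, 5], [4, 4]]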